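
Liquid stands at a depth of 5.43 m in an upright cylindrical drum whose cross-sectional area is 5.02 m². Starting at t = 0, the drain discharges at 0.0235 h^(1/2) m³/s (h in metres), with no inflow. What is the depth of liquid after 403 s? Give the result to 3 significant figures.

Mass balance (ρ constant): A dh/dt = −0.0235 √h.
This is separable: 2 d(√h)/dt = −0.0235/A, so √h = √h₀ − (0.0235/(2A)) t.
√h = √5.43 − 0.0235·403/(2·5.02) = 2.3302 − 0.94328 = 1.3870.
h = 1.3870² = 1.9237 m.

1.92 m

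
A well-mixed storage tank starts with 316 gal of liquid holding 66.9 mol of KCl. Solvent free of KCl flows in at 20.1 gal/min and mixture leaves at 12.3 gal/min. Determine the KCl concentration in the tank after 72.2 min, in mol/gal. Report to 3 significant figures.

0.0152 mol/gal

Total volume: dV/dt = Q_in − Q_out = 7.8000 gal/min, so V(t) = 316 + 7.8000 t and V(72.2) = 879.16 gal.
No KCl enters, so dm/dt = −Q_out · (m/V).
dm/m = −Q_out dt/(V₀ + 7.8000 t); integrating gives ln(m/m₀) = −(Q_out/(Q_in−Q_out)) ln(V/V₀).
m = m₀ (V₀/V)^(Q_out/(Q_in−Q_out)) = 66.9 × (316/879.16)^(1.5769) = 13.325 mol.
C = m/V = 13.325/879.16 = 0.015157 mol/gal.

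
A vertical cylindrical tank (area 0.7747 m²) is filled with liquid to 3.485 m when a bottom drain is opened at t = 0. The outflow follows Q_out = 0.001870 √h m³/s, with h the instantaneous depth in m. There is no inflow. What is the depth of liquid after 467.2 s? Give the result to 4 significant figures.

Volume balance on the tank: A dh/dt = −0.001870 √h.
∫ h^(−1/2) dh = −(0.001870/A) ∫ dt, giving 2√h = 2√h₀ − (0.001870/A) t.
√h = √3.485 − 0.001870·467.2/(2·0.7747) = 1.86682 − 0.563872 = 1.30294.
h = 1.30294² = 1.69766 m.

1.698 m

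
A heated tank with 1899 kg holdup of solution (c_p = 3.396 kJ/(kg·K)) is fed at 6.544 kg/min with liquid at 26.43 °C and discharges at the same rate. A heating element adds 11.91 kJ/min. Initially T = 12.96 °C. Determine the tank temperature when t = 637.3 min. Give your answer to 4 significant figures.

25.41 °C

Unsteady energy balance on the tank contents: M c_p dT/dt = ṁ c_p (T_in − T) + 11.91.
Rearrange: dT/dt = (T_ss − T)/τ with τ = M/ṁ = 290.189 min and T_ss = T_in + Q̇/(ṁ c_p) = 26.9659 °C.
Integrating: T(t) = T_ss + (T₀ − T_ss) e^(−t/τ).
T(637.3) = 26.9659 + (-14.0059)·e^(−637.3/290.189) = 26.9659 + (-14.0059)·0.111230 = 25.4080 °C.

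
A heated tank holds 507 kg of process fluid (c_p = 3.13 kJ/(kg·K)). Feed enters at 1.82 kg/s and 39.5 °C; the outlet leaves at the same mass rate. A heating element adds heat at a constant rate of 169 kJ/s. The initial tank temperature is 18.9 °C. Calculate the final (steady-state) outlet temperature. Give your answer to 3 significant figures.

69.2 °C

M c_p dT/dt = ṁ c_p (T_in − T) + Q̇.
At steady state dT/dt = 0 ⇒ T_ss = T_in + Q̇/(ṁ c_p) = 39.5 + 169/(1.82·3.13) = 69.167 °C.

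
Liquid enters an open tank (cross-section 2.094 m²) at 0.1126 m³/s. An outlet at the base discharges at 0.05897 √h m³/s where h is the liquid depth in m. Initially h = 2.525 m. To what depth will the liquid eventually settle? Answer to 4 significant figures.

3.646 m

A dh/dt = Q_in − 0.05897 √h. Steady state requires inflow = outflow:
Q_in = 0.05897 √h_ss ⇒ √h_ss = 0.1126/0.05897 = 1.90945.
h_ss = 1.90945² = 3.64598 m. (Since h₀ = 2.525 m < h_ss, the level will rise toward this value.)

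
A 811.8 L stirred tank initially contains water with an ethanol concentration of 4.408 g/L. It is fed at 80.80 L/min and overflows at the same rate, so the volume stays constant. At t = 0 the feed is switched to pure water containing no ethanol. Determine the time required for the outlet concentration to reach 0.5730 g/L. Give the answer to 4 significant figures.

Accumulation = in − out for the solute gives V dC/dt = Q(C_in − C), so τ = V/Q = 10.0470 min.
C(t) = C_in + (C₀ − C_in) e^(−t/τ). Set C = 0.5730 and solve for t:
e^(−t/τ) = (C − C_in)/(C₀ − C_in) = (0.5730 − 0)/(4.408 − 0) = 0.129991
t = −τ ln(…) = 10.0470 × 2.04029 = 20.4989 min.

20.50 min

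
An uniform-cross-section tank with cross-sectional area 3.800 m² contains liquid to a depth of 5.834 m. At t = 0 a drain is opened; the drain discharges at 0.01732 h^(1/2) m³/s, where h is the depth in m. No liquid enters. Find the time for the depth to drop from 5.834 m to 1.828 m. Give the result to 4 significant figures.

With no inflow, A dh/dt = −0.01732 √h.
∫ h^(−1/2) dh = −(0.01732/A) ∫ dt, giving 2√h = 2√h₀ − (0.01732/A) t.
t = 2A(√h₀ − √h)/0.01732 = 2·3.800·(√5.834 − √1.828)/0.01732
  = 7.60000 × (2.41537 − 1.35204) / 0.01732 = 466.589 s.

466.6 s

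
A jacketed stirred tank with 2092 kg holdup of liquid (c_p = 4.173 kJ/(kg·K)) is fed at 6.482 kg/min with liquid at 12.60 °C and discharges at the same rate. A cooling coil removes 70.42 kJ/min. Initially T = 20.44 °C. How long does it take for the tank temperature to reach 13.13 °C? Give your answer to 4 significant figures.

M c_p dT/dt = ṁ c_p (T_in − T) − Q̇.
τ = M/ṁ = 322.740 min; T_ss = T_in − Q̇/(ṁ c_p) = 9.99661 °C.
T(t) = T_ss + (T₀ − T_ss) e^(−t/τ). Set T = 13.13:
e^(−t/τ) = (13.13 − 9.99661)/(20.44 − 9.99661) = 0.300035
t = −322.740 · ln(0.300035) = 388.532 min.

388.5 min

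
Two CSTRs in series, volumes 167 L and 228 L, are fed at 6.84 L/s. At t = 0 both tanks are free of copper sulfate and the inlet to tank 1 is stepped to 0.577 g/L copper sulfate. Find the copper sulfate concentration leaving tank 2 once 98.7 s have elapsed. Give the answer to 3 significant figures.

0.493 g/L

Each tank obeys Vᵢ dCᵢ/dt = Q(Cᵢ₋₁ − Cᵢ), so τᵢ = Vᵢ/Q.
τ₁ = 167/6.84 = 24.415 s; τ₂ = 228/6.84 = 33.333 s.
Solving the cascade with C₁(0)=C₂(0)=0 gives C₂(t) = C_in[1 − (τ₁ e^(−t/τ₁) − τ₂ e^(−t/τ₂))/(τ₁ − τ₂)].
At t = 98.7: e^(−t/τ₁) = 0.017552, e^(−t/τ₂) = 0.051767.
C₂ = 0.577·[1 − (24.415·0.017552 − 33.333·0.051767)/(-8.9181)] = 0.577·0.85456 = 0.49308 g/L.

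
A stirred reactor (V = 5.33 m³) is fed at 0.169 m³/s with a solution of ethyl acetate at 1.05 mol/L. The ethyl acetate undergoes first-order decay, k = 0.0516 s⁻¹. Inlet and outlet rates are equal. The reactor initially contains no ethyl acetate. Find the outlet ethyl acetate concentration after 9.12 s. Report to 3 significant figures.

Accumulation = in − out − consumed: V dC/dt = Q C_in − Q C − k V C.
This is linear with rate a = Q/V + k = 0.083307 s⁻¹.
C_ss = Q C_in/(Q + kV) = 0.39964 mol/L; C(t) = C_ss + (C₀ − C_ss) e^(−a t).
C(9.12) = 0.39964 + (-0.39964)·e^(−0.083307·9.12) = 0.39964 + (-0.39964)·0.46778 = 0.21270 mol/L.

0.213 mol/L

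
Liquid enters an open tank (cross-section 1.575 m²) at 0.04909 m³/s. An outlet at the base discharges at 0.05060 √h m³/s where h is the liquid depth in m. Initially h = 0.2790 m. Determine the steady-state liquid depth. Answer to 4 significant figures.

0.9412 m

A dh/dt = Q_in − 0.05060 √h. Steady state requires inflow = outflow:
Q_in = 0.05060 √h_ss ⇒ √h_ss = 0.04909/0.05060 = 0.970158.
h_ss = 0.970158² = 0.941207 m. (Since h₀ = 0.2790 m < h_ss, the level will rise toward this value.)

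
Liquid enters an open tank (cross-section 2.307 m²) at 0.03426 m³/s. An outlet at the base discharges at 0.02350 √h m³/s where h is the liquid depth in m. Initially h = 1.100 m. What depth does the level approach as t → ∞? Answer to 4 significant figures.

2.125 m

Accumulation of liquid (constant cross-section A): A dh/dt = Q_in − 0.02350 √h. At steady state dh/dt = 0:
Q_in = 0.02350 √h_ss ⇒ √h_ss = 0.03426/0.02350 = 1.45787.
h_ss = 1.45787² = 2.12539 m. (Since h₀ = 1.100 m < h_ss, the level will rise toward this value.)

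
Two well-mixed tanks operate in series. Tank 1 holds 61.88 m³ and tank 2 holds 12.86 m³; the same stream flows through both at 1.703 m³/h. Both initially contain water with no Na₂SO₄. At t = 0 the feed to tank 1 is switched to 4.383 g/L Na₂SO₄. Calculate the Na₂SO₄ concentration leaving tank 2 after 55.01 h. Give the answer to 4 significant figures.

Species balance on tank i: dCᵢ/dt = (Cᵢ₋₁ − Cᵢ)/τᵢ with τᵢ = Vᵢ/Q.
τ₁ = 61.88/1.703 = 36.3359 h; τ₂ = 12.86/1.703 = 7.55138 h.
Solving the cascade with C₁(0)=C₂(0)=0 gives C₂(t) = C_in[1 − (τ₁ e^(−t/τ₁) − τ₂ e^(−t/τ₂))/(τ₁ − τ₂)].
At t = 55.01: e^(−t/τ₁) = 0.220043, e^(−t/τ₂) = 0.000685912.
C₂ = 4.383·[1 − (36.3359·0.220043 − 7.55138·0.000685912)/(28.7845)] = 4.383·0.722410 = 3.16632 g/L.

3.166 g/L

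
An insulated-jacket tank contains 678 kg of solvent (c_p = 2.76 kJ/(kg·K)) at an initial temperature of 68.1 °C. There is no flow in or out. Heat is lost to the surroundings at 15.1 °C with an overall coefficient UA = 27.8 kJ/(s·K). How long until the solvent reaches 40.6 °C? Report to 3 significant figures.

M c_p dT/dt = −UA(T − T_amb).
τ = M c_p/UA = 67.312 s; T_ss = T_amb = 15.100 °C.
T(t) = T_ss + (T₀ − T_ss)e^(−t/τ); set T = 40.6:
t = −τ ln[(T − T_ss)/(T₀ − T_ss)] = −67.312 · ln(0.48113) = 49.247 s.

49.2 s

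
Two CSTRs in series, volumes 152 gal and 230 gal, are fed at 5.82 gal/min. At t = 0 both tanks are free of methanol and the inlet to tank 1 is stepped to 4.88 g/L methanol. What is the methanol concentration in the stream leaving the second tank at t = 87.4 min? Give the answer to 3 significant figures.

3.64 g/L

Species balance on tank i: dCᵢ/dt = (Cᵢ₋₁ − Cᵢ)/τᵢ with τᵢ = Vᵢ/Q.
τ₁ = 152/5.82 = 26.117 min; τ₂ = 230/5.82 = 39.519 min.
Tank 1: C₁ = C_in(1 − e^(−t/τ₁)). Tank 2 (τ₁ ≠ τ₂): C₂ = C_in[1 − (τ₁ e^(−t/τ₁) − τ₂ e^(−t/τ₂))/(τ₁ − τ₂)].
At t = 87.4: e^(−t/τ₁) = 0.035207, e^(−t/τ₂) = 0.10953.
C₂ = 4.88·[1 − (26.117·0.035207 − 39.519·0.10953)/(-13.402)] = 4.88·0.74565 = 3.6388 g/L.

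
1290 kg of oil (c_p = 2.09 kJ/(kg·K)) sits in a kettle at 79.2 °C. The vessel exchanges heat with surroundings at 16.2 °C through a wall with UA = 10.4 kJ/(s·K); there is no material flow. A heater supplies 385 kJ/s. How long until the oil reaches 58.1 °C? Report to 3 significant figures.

Unsteady energy balance on the tank contents: M c_p dT/dt = −UA(T − T_amb) + Q̇.
τ = M c_p/UA = 259.24 s; T_ss = T_amb + Q̇/UA = 16.2 + 385/10.4 = 53.219 °C.
T(t) = T_ss + (T₀ − T_ss)e^(−t/τ); set T = 58.1:
t = −τ ln[(T − T_ss)/(T₀ − T_ss)] = −259.24 · ln(0.18786) = 433.46 s.

433 s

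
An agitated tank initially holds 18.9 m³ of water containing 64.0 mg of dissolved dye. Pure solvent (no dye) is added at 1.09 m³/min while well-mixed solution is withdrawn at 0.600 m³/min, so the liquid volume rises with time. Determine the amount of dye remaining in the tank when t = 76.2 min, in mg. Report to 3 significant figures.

16.8 mg

Let m(t) be the amount of dye. Volume: V(t) = V₀ + (Q_in − Q_out) t = 18.9 + 0.49000 t; V(76.2) = 56.238 m³.
Solute balance: dm/dt = 0 − Q_out C = −Q_out m/V(t).
Separate: dm/m = −Q_out dt/V(t) ⇒ ln(m/m₀) = −(Q_out/(Q_in−Q_out)) ln(V/V₀).
m = m₀ (V₀/V)^(Q_out/(Q_in−Q_out)) = 64.0 × (18.9/56.238)^(1.2245) = 16.838 mg.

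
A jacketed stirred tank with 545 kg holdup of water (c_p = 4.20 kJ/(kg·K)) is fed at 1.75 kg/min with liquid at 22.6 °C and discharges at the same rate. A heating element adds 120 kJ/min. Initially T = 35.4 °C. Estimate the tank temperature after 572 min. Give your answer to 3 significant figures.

38.4 °C

M c_p dT/dt = ṁ c_p (T_in − T) + Q̇.
τ = M/ṁ = 311.43 min; T_ss = T_in + Q̇/(ṁ c_p) = 22.6 + 120/(1.75·4.20) = 38.927 °C.
Integrating: T(t) = T_ss + (T₀ − T_ss) e^(−t/τ).
T(572) = 38.927 + (-3.5265)·e^(−572/311.43) = 38.927 + (-3.5265)·0.15934 = 38.365 °C.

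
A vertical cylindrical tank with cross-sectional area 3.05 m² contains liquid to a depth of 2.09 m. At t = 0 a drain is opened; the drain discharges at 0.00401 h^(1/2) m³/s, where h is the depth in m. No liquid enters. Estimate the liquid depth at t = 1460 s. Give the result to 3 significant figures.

0.236 m

With no inflow, A dh/dt = −0.00401 √h.
∫ h^(−1/2) dh = −(0.00401/A) ∫ dt, giving 2√h = 2√h₀ − (0.00401/A) t.
√h = √2.09 − 0.00401·1460/(2·3.05) = 1.4457 − 0.95977 = 0.48591.
h = 0.48591² = 0.23611 m.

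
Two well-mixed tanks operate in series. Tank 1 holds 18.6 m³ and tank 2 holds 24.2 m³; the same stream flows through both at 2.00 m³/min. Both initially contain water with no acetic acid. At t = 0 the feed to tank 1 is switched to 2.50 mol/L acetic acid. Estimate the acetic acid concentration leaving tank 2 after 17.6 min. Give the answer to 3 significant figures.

1.23 mol/L

Time constants: τᵢ = Vᵢ/Q for each well-mixed tank.
τ₁ = 18.6/2.00 = 9.3000 min; τ₂ = 24.2/2.00 = 12.100 min.
Solving the cascade with C₁(0)=C₂(0)=0 gives C₂(t) = C_in[1 − (τ₁ e^(−t/τ₁) − τ₂ e^(−t/τ₂))/(τ₁ − τ₂)].
At t = 17.6: e^(−t/τ₁) = 0.15070, e^(−t/τ₂) = 0.23351.
C₂ = 2.50·[1 − (9.3000·0.15070 − 12.100·0.23351)/(-2.8000)] = 2.50·0.49145 = 1.2286 mol/L.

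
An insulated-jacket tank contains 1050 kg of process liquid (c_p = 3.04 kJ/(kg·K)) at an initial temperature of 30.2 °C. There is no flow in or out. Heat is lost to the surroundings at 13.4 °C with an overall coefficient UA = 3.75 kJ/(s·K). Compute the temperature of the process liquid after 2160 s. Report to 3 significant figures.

M c_p dT/dt = −UA(T − T_amb).
dT/dt = (T_ss − T)/τ with T_ss = T_amb = 13.400 °C, τ = M c_p/UA = 1050·3.04/3.75 = 851.20 s.
Integrating: T(t) = T_ss + (T₀ − T_ss) e^(−t/τ).
T(2160) = 13.400 + (16.800)·0.079056 = 14.728 °C.

14.7 °C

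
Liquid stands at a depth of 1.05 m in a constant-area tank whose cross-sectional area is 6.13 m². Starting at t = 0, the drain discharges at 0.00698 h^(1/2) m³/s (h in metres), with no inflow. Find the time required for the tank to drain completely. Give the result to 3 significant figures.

1800 s

A dh/dt = −Q_out = −0.00698 √h.
This is separable: 2 d(√h)/dt = −0.00698/A, so √h = √h₀ − (0.00698/(2A)) t.
Set h = 0: 2√h₀ = (0.00698/A) t_empty ⇒ t_empty = 2A√h₀/0.00698.
t_empty = 2·6.13·√1.05/0.00698 = 12.260·1.0247/0.00698 = 1799.8 s.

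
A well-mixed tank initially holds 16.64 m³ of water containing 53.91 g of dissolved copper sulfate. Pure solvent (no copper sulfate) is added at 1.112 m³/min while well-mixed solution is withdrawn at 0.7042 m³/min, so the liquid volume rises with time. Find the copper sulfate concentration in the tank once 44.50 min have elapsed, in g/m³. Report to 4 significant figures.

Let m(t) be the amount of copper sulfate. Volume: V(t) = V₀ + (Q_in − Q_out) t = 16.64 + 0.407800 t; V(44.50) = 34.7871 m³.
Species balance (pure solvent in): dm/dt = −Q_out · m/V(t).
dm/m = −Q_out dt/(V₀ + 0.407800 t); integrating gives ln(m/m₀) = −(Q_out/(Q_in−Q_out)) ln(V/V₀).
m = m₀ (V₀/V)^(Q_out/(Q_in−Q_out)) = 53.91 × (16.64/34.7871)^(1.72683) = 15.0878 g.
C = m/V = 15.0878/34.7871 = 0.433720 g/m³.

0.4337 g/m³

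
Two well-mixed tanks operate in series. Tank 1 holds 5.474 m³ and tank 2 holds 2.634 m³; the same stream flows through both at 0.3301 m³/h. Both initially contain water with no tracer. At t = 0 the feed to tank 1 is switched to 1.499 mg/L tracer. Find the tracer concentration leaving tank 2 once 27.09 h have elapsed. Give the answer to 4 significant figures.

0.9816 mg/L

Species balance on tank i: dCᵢ/dt = (Cᵢ₋₁ − Cᵢ)/τᵢ with τᵢ = Vᵢ/Q.
τ₁ = 5.474/0.3301 = 16.5829 h; τ₂ = 2.634/0.3301 = 7.97940 h.
Tank 1: C₁ = C_in(1 − e^(−t/τ₁)). Tank 2 (τ₁ ≠ τ₂): C₂ = C_in[1 − (τ₁ e^(−t/τ₁) − τ₂ e^(−t/τ₂))/(τ₁ − τ₂)].
At t = 27.09: e^(−t/τ₁) = 0.195223, e^(−t/τ₂) = 0.0335408.
C₂ = 1.499·[1 − (16.5829·0.195223 − 7.97940·0.0335408)/(8.60345)] = 1.499·0.654823 = 0.981580 mg/L.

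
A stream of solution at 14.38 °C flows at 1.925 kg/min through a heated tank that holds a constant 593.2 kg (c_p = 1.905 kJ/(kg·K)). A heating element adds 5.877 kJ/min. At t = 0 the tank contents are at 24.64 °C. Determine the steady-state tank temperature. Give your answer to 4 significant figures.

First-law balance (no shaft work): M c_p dT/dt = ṁ c_p (T_in − T) + 5.877.
At steady state dT/dt = 0 ⇒ T_ss = T_in + Q̇/(ṁ c_p) = 14.38 + 5.877/(1.925·1.905) = 15.9826 °C.

15.98 °C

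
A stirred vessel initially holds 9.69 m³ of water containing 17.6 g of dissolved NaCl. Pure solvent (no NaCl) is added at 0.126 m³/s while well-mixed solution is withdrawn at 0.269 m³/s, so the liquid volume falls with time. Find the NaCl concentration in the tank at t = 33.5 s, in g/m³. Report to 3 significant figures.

Let m(t) be the amount of NaCl. Volume: V(t) = V₀ + (Q_in − Q_out) t = 9.69 − 0.14300 t; V(33.5) = 4.8995 m³.
Species balance (pure solvent in): dm/dt = −Q_out · m/V(t).
Separate: dm/m = −Q_out dt/V(t) ⇒ ln(m/m₀) = −(Q_out/(Q_in−Q_out)) ln(V/V₀).
m = m₀ (V₀/V)^(Q_out/(Q_in−Q_out)) = 17.6 × (9.69/4.8995)^(-1.8811) = 4.8795 g.
C = m/V = 4.8795/4.8995 = 0.99592 g/m³.

0.996 g/m³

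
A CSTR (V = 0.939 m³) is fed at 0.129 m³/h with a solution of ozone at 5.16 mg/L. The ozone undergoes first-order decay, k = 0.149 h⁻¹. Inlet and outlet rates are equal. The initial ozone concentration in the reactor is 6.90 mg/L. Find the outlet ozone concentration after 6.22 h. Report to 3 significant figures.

3.22 mg/L

V dC/dt = Q(C_in − C) − k V C.
dC/dt = (Q/V) C_in − (Q/V + k) C; effective rate a = Q/V + k = 0.13738 + 0.149 = 0.28638 h⁻¹.
C_ss = Q C_in/(Q + kV) = 2.4753 mg/L; C(t) = C_ss + (C₀ − C_ss) e^(−a t).
C(6.22) = 2.4753 + (4.4247)·e^(−0.28638·6.22) = 2.4753 + (4.4247)·0.16842 = 3.2205 mg/L.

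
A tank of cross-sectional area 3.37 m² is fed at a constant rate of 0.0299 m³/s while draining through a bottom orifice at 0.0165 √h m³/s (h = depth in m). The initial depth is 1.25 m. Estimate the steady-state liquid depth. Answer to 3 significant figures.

Accumulation of liquid (constant cross-section A): A dh/dt = Q_in − 0.0165 √h. At steady state dh/dt = 0:
Q_in = 0.0165 √h_ss ⇒ √h_ss = 0.0299/0.0165 = 1.8121.
h_ss = 1.8121² = 3.2838 m. (Since h₀ = 1.25 m < h_ss, the level will rise toward this value.)

3.28 m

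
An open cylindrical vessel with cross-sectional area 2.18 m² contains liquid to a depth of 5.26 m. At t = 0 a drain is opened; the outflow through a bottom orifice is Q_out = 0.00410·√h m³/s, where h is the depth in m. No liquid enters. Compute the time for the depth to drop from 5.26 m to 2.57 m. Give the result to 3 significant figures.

734 s

With no inflow, A dh/dt = −0.00410 √h.
This is separable: 2 d(√h)/dt = −0.00410/A, so √h = √h₀ − (0.00410/(2A)) t.
t = 2A(√h₀ − √h)/0.00410 = 2·2.18·(√5.26 − √2.57)/0.00410
  = 4.3600 × (2.2935 − 1.6031) / 0.00410 = 734.13 s.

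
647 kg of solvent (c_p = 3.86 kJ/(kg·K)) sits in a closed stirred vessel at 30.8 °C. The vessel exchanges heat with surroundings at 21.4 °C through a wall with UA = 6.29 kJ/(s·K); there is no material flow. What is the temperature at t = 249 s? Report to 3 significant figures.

26.4 °C

Lumped-capacitance energy balance: M c_p dT/dt = UA(T_amb − T).
dT/dt = (T_ss − T)/τ with T_ss = T_amb = 21.400 °C, τ = M c_p/UA = 647·3.86/6.29 = 397.05 s.
Solution: T(t) = T_ss + (T₀ − T_ss) e^(−t/τ).
T(249) = 21.400 + (9.4000)·0.53412 = 26.421 °C.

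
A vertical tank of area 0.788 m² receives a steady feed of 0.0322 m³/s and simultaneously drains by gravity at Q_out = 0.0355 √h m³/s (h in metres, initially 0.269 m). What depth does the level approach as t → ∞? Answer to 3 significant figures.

0.823 m

A dh/dt = Q_in − 0.0355 √h. Steady state requires inflow = outflow:
Q_in = 0.0355 √h_ss ⇒ √h_ss = 0.0322/0.0355 = 0.90704.
h_ss = 0.90704² = 0.82273 m. (Since h₀ = 0.269 m < h_ss, the level will rise toward this value.)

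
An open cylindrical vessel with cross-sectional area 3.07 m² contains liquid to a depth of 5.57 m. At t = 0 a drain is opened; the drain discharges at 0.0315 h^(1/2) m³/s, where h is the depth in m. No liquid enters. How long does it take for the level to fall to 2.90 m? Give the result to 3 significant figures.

128 s

Accumulation of liquid (constant cross-section A): A dh/dt = −0.0315 √h.
This is separable: 2 d(√h)/dt = −0.0315/A, so √h = √h₀ − (0.0315/(2A)) t.
t = 2A(√h₀ − √h)/0.0315 = 2·3.07·(√5.57 − √2.90)/0.0315
  = 6.1400 × (2.3601 − 1.7029) / 0.0315 = 128.09 s.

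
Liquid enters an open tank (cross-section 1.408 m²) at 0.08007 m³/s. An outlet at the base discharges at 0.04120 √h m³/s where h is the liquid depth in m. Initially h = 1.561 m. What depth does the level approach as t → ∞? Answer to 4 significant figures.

A dh/dt = Q_in − 0.04120 √h. Steady state requires inflow = outflow:
Q_in = 0.04120 √h_ss ⇒ √h_ss = 0.08007/0.04120 = 1.94345.
h_ss = 1.94345² = 3.77698 m. (Since h₀ = 1.561 m < h_ss, the level will rise toward this value.)

3.777 m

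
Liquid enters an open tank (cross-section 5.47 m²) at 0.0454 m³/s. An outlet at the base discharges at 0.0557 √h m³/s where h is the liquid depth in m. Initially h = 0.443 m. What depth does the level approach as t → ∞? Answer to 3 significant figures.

0.664 m

Level balance: A dh/dt = 0.0454 − 0.0557 √h. Setting dh/dt = 0:
Q_in = 0.0557 √h_ss ⇒ √h_ss = 0.0454/0.0557 = 0.81508.
h_ss = 0.81508² = 0.66436 m. (Since h₀ = 0.443 m < h_ss, the level will rise toward this value.)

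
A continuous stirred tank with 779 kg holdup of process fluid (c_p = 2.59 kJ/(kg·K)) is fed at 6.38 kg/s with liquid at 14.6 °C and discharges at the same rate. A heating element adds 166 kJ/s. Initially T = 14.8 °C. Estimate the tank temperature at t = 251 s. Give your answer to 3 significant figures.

M c_p dT/dt = ṁ c_p (T_in − T) + Q̇.
Rearrange: dT/dt = (T_ss − T)/τ with τ = M/ṁ = 122.10 s and T_ss = T_in + Q̇/(ṁ c_p) = 24.646 °C.
Integrating: T(t) = T_ss + (T₀ − T_ss) e^(−t/τ).
T(251) = 24.646 + (-9.8459)·e^(−251/122.10) = 24.646 + (-9.8459)·0.12800 = 23.386 °C.

23.4 °C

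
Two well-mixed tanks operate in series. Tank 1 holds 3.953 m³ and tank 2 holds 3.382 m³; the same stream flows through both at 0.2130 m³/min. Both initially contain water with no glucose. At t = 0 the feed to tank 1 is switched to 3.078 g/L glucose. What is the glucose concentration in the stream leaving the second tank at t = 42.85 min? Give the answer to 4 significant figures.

2.187 g/L

Each tank obeys Vᵢ dCᵢ/dt = Q(Cᵢ₋₁ − Cᵢ), so τᵢ = Vᵢ/Q.
τ₁ = 3.953/0.2130 = 18.5587 min; τ₂ = 3.382/0.2130 = 15.8779 min.
Tank 1: C₁ = C_in(1 − e^(−t/τ₁)). Tank 2 (τ₁ ≠ τ₂): C₂ = C_in[1 − (τ₁ e^(−t/τ₁) − τ₂ e^(−t/τ₂))/(τ₁ − τ₂)].
At t = 42.85: e^(−t/τ₁) = 0.0993713, e^(−t/τ₂) = 0.0672920.
C₂ = 3.078·[1 − (18.5587·0.0993713 − 15.8779·0.0672920)/(2.68075)] = 3.078·0.710625 = 2.18730 g/L.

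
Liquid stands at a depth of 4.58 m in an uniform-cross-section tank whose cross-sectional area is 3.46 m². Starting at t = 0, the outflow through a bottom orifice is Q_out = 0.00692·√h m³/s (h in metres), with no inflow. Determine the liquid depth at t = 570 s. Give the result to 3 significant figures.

A dh/dt = −Q_out = −0.00692 √h.
Separate and integrate: 2(√h − √h₀) = −(0.00692/A) t.
√h = √4.58 − 0.00692·570/(2·3.46) = 2.1401 − 0.57000 = 1.5701.
h = 1.5701² = 2.4652 m.

2.47 m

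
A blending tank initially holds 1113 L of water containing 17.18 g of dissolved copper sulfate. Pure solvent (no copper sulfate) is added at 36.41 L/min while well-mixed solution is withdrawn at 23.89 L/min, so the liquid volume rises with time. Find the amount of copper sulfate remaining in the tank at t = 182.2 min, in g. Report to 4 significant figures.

2.047 g

Total volume: dV/dt = Q_in − Q_out = 12.5200 L/min, so V(t) = 1113 + 12.5200 t and V(182.2) = 3394.14 L.
No copper sulfate enters, so dm/dt = −Q_out · (m/V).
dm/m = −Q_out dt/(V₀ + 12.5200 t); integrating gives ln(m/m₀) = −(Q_out/(Q_in−Q_out)) ln(V/V₀).
m = m₀ (V₀/V)^(Q_out/(Q_in−Q_out)) = 17.18 × (1113/3394.14)^(1.90815) = 2.04659 g.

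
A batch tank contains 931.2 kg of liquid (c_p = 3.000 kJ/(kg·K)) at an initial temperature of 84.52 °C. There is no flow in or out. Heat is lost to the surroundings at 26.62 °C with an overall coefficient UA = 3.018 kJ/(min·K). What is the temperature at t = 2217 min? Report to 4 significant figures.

Energy balance: M c_p dT/dt = −UA(T − T_amb).
dT/dt = (T_ss − T)/τ with T_ss = T_amb = 26.6200 °C, τ = M c_p/UA = 931.2·3.000/3.018 = 925.646 min.
Integrating: T(t) = T_ss + (T₀ − T_ss) e^(−t/τ).
T(2217) = 26.6200 + (57.9000)·0.0911650 = 31.8985 °C.

31.90 °C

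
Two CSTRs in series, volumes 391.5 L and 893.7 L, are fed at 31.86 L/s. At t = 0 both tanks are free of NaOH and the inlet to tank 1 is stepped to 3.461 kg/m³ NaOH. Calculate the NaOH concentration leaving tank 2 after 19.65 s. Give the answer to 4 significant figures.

Time constants: τᵢ = Vᵢ/Q for each well-mixed tank.
τ₁ = 391.5/31.86 = 12.2881 s; τ₂ = 893.7/31.86 = 28.0508 s.
Tank 1: C₁ = C_in(1 − e^(−t/τ₁)). Tank 2 (τ₁ ≠ τ₂): C₂ = C_in[1 − (τ₁ e^(−t/τ₁) − τ₂ e^(−t/τ₂))/(τ₁ − τ₂)].
At t = 19.65: e^(−t/τ₁) = 0.202078, e^(−t/τ₂) = 0.496330.
C₂ = 3.461·[1 − (12.2881·0.202078 − 28.0508·0.496330)/(-15.7627)] = 3.461·0.274279 = 0.949280 kg/m³.

0.9493 kg/m³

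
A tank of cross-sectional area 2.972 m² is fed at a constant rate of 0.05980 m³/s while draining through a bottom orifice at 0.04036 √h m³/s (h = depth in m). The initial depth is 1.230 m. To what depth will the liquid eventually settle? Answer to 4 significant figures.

A dh/dt = Q_in − 0.04036 √h. Steady state requires inflow = outflow:
Q_in = 0.04036 √h_ss ⇒ √h_ss = 0.05980/0.04036 = 1.48167.
h_ss = 1.48167² = 2.19533 m. (Since h₀ = 1.230 m < h_ss, the level will rise toward this value.)

2.195 m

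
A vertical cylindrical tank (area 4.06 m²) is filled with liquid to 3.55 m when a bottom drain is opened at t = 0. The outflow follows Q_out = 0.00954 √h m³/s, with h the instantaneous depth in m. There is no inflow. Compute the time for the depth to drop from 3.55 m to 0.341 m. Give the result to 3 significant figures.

Mass balance (ρ constant): A dh/dt = −0.00954 √h.
∫ h^(−1/2) dh = −(0.00954/A) ∫ dt, giving 2√h = 2√h₀ − (0.00954/A) t.
t = 2A(√h₀ − √h)/0.00954 = 2·4.06·(√3.55 − √0.341)/0.00954
  = 8.1200 × (1.8841 − 0.58395) / 0.00954 = 1106.7 s.

1110 s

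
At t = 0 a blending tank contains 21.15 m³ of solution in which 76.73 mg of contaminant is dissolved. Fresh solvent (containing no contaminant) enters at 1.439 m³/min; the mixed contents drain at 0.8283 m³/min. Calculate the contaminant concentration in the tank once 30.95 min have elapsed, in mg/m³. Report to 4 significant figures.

Let m(t) be the amount of contaminant. Volume: V(t) = V₀ + (Q_in − Q_out) t = 21.15 + 0.610700 t; V(30.95) = 40.0512 m³.
Species balance (pure solvent in): dm/dt = −Q_out · m/V(t).
Separate: dm/m = −Q_out dt/V(t) ⇒ ln(m/m₀) = −(Q_out/(Q_in−Q_out)) ln(V/V₀).
m = m₀ (V₀/V)^(Q_out/(Q_in−Q_out)) = 76.73 × (21.15/40.0512)^(1.35631) = 32.2740 mg.
C = m/V = 32.2740/40.0512 = 0.805820 mg/m³.

0.8058 mg/m³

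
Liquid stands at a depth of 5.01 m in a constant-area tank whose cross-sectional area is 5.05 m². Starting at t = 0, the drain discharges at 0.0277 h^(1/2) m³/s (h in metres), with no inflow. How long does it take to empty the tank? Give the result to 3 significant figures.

816 s

With no inflow, A dh/dt = −0.0277 √h.
∫ h^(−1/2) dh = −(0.0277/A) ∫ dt, giving 2√h = 2√h₀ − (0.0277/A) t.
Tank is empty when √h = 0: t_empty = 2A√h₀/0.0277.
t_empty = 2·5.05·√5.01/0.0277 = 10.100·2.2383/0.0277 = 816.13 s.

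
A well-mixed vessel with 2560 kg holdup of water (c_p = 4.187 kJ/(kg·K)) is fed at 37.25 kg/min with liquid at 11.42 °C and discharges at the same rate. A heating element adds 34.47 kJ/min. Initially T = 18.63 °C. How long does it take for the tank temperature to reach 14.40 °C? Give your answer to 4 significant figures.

63.88 min

M c_p dT/dt = ṁ c_p (T_in − T) + Q̇.
τ = M/ṁ = 68.7248 min; T_ss = T_in + Q̇/(ṁ c_p) = 11.6410 °C.
T(t) = T_ss + (T₀ − T_ss) e^(−t/τ). Set T = 14.40:
e^(−t/τ) = (14.40 − 11.6410)/(18.63 − 11.6410) = 0.394762
t = −68.7248 · ln(0.394762) = 63.8778 min.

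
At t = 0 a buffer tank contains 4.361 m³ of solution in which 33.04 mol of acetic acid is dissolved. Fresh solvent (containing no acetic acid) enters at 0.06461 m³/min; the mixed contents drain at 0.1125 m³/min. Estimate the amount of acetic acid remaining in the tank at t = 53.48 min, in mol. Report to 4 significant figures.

Total volume: dV/dt = Q_in − Q_out = -0.0478900 m³/min, so V(t) = 4.361 − 0.0478900 t and V(53.48) = 1.79984 m³.
Solute balance: dm/dt = 0 − Q_out C = −Q_out m/V(t).
Separate: dm/m = −Q_out dt/V(t) ⇒ ln(m/m₀) = −(Q_out/(Q_in−Q_out)) ln(V/V₀).
m = m₀ (V₀/V)^(Q_out/(Q_in−Q_out)) = 33.04 × (4.361/1.79984)^(-2.34913) = 4.13187 mol.

4.132 mol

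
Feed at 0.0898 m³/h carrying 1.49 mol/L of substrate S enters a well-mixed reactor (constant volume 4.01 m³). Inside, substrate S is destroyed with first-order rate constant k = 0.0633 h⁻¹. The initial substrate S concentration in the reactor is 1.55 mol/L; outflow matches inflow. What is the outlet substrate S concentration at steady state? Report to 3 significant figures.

0.389 mol/L

V dC/dt = Q(C_in − C) − k V C.
Steady state (dC/dt = 0): C_ss = Q C_in/(Q + kV) = C_in/(1 + kV/Q).
C_ss = 0.0898·1.49/(0.0898 + 0.0633·4.01) = 0.13380/0.34363 = 0.38937 mol/L.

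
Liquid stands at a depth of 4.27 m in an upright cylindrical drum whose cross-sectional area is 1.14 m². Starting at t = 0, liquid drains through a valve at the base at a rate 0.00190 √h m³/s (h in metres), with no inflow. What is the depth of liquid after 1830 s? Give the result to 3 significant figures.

A dh/dt = −Q_out = −0.00190 √h.
This is separable: 2 d(√h)/dt = −0.00190/A, so √h = √h₀ − (0.00190/(2A)) t.
√h = √4.27 − 0.00190·1830/(2·1.14) = 2.0664 − 1.5250 = 0.54140.
h = 0.54140² = 0.29311 m.

0.293 m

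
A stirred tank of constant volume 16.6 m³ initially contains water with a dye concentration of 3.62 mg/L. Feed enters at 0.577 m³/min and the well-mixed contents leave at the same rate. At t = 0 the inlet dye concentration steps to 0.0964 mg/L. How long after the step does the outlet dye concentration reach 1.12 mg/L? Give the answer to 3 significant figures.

35.6 min

Species balance: V dC/dt = Q(C_in − C) ⇒ τ = V/Q = 28.769 min.
C(t) = C_in + (C₀ − C_in) e^(−t/τ). Set C = 1.12 and solve for t:
e^(−t/τ) = (C − C_in)/(C₀ − C_in) = (1.12 − 0.0964)/(3.62 − 0.0964) = 0.29050
t = −τ ln(…) = 28.769 × 1.2362 = 35.564 min.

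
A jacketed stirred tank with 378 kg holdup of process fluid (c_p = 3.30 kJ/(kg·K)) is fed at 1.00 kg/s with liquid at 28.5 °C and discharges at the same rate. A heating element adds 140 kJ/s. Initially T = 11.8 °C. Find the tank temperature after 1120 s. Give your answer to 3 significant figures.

67.9 °C

Energy balance: M c_p dT/dt = ṁ c_p (T_in − T) + 140.
τ = M/ṁ = 378.00 s; T_ss = T_in + Q̇/(ṁ c_p) = 28.5 + 140/(1.00·3.30) = 70.924 °C.
T approaches T_ss exponentially: T(t) = T_ss + (T₀ − T_ss) e^(−t/τ).
T(1120) = 70.924 + (-59.124)·e^(−1120/378.00) = 70.924 + (-59.124)·0.051666 = 67.870 °C.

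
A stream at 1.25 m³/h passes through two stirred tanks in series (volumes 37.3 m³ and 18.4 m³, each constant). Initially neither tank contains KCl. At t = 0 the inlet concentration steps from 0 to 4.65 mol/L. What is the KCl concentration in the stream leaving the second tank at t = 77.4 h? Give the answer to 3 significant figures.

3.99 mol/L

Time constants: τᵢ = Vᵢ/Q for each well-mixed tank.
τ₁ = 37.3/1.25 = 29.840 h; τ₂ = 18.4/1.25 = 14.720 h.
Tank 1: C₁ = C_in(1 − e^(−t/τ₁)). Tank 2 (τ₁ ≠ τ₂): C₂ = C_in[1 − (τ₁ e^(−t/τ₁) − τ₂ e^(−t/τ₂))/(τ₁ − τ₂)].
At t = 77.4: e^(−t/τ₁) = 0.074733, e^(−t/τ₂) = 0.0052049.
C₂ = 4.65·[1 − (29.840·0.074733 − 14.720·0.0052049)/(15.120)] = 4.65·0.85758 = 3.9877 mol/L.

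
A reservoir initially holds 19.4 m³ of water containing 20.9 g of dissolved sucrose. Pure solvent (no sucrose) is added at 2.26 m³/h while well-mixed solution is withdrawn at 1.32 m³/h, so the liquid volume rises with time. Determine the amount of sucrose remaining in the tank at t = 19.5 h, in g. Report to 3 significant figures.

Let m(t) be the amount of sucrose. Volume: V(t) = V₀ + (Q_in − Q_out) t = 19.4 + 0.94000 t; V(19.5) = 37.730 m³.
No sucrose enters, so dm/dt = −Q_out · (m/V).
Separate: dm/m = −Q_out dt/V(t) ⇒ ln(m/m₀) = −(Q_out/(Q_in−Q_out)) ln(V/V₀).
m = m₀ (V₀/V)^(Q_out/(Q_in−Q_out)) = 20.9 × (19.4/37.730)^(1.4043) = 8.2125 g.

8.21 g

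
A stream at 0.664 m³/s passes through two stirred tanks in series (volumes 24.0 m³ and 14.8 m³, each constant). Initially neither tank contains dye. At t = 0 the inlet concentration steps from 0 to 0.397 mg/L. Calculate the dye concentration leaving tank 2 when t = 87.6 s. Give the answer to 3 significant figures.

0.318 mg/L

Time constants: τᵢ = Vᵢ/Q for each well-mixed tank.
τ₁ = 24.0/0.664 = 36.145 s; τ₂ = 14.8/0.664 = 22.289 s.
Solving the cascade with C₁(0)=C₂(0)=0 gives C₂(t) = C_in[1 − (τ₁ e^(−t/τ₁) − τ₂ e^(−t/τ₂))/(τ₁ − τ₂)].
At t = 87.6: e^(−t/τ₁) = 0.088602, e^(−t/τ₂) = 0.019640.
C₂ = 0.397·[1 − (36.145·0.088602 − 22.289·0.019640)/(13.855)] = 0.397·0.80046 = 0.31778 mg/L.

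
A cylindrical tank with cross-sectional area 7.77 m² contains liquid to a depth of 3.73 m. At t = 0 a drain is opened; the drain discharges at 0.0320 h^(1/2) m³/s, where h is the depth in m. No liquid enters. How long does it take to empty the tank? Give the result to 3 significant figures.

938 s

With no inflow, A dh/dt = −0.0320 √h.
Separate and integrate: 2(√h − √h₀) = −(0.0320/A) t.
Tank is empty when √h = 0: t_empty = 2A√h₀/0.0320.
t_empty = 2·7.77·√3.73/0.0320 = 15.540·1.9313/0.0320 = 937.90 s.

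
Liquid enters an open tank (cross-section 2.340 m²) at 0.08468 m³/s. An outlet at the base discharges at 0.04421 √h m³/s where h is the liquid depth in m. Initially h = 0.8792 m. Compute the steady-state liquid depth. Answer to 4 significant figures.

3.669 m

A dh/dt = Q_in − 0.04421 √h. Steady state requires inflow = outflow:
Q_in = 0.04421 √h_ss ⇒ √h_ss = 0.08468/0.04421 = 1.91540.
h_ss = 1.91540² = 3.66877 m. (Since h₀ = 0.8792 m < h_ss, the level will rise toward this value.)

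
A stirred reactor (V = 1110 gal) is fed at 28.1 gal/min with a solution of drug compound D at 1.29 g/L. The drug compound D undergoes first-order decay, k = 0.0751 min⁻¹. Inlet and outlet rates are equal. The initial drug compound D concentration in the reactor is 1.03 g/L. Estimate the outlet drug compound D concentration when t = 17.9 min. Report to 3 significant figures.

0.442 g/L

Accumulation = in − out − consumed: V dC/dt = Q C_in − Q C − k V C.
dC/dt = (Q/V) C_in − (Q/V + k) C; effective rate a = Q/V + k = 0.025315 + 0.0751 = 0.10042 min⁻¹.
C_ss = Q C_in/(Q + kV) = 0.32522 g/L; C(t) = C_ss + (C₀ − C_ss) e^(−a t).
C(17.9) = 0.32522 + (0.70478)·e^(−0.10042·17.9) = 0.32522 + (0.70478)·0.16572 = 0.44202 g/L.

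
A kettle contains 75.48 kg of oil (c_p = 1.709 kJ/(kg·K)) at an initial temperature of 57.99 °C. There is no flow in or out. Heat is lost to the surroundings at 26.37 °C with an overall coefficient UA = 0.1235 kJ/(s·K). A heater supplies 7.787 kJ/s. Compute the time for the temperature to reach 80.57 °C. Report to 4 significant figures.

1324 s

M c_p dT/dt = −UA(T − T_amb) + Q̇.
τ = M c_p/UA = 1044.50 s; T_ss = T_amb + Q̇/UA = 26.37 + 7.787/0.1235 = 89.4226 °C.
T(t) = T_ss + (T₀ − T_ss)e^(−t/τ); set T = 80.57:
t = −τ ln[(T − T_ss)/(T₀ − T_ss)] = −1044.50 · ln(0.281638) = 1323.51 s.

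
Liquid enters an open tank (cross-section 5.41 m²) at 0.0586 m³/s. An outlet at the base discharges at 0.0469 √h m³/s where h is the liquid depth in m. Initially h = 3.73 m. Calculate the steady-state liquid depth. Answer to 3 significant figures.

Level balance: A dh/dt = 0.0586 − 0.0469 √h. Setting dh/dt = 0:
Q_in = 0.0469 √h_ss ⇒ √h_ss = 0.0586/0.0469 = 1.2495.
h_ss = 1.2495² = 1.5612 m. (Since h₀ = 3.73 m > h_ss, the level will fall toward this value.)

1.56 m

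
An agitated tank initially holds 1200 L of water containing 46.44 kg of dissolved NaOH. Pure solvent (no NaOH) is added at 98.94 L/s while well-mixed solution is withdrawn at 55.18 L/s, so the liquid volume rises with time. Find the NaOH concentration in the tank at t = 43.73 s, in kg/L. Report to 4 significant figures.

0.004482 kg/L

Total volume: dV/dt = Q_in − Q_out = 43.7600 L/s, so V(t) = 1200 + 43.7600 t and V(43.73) = 3113.62 L.
No NaOH enters, so dm/dt = −Q_out · (m/V).
dm/m = −Q_out dt/(V₀ + 43.7600 t); integrating gives ln(m/m₀) = −(Q_out/(Q_in−Q_out)) ln(V/V₀).
m = m₀ (V₀/V)^(Q_out/(Q_in−Q_out)) = 46.44 × (1200/3113.62)^(1.26097) = 13.9555 kg.
C = m/V = 13.9555/3113.62 = 0.00448206 kg/L.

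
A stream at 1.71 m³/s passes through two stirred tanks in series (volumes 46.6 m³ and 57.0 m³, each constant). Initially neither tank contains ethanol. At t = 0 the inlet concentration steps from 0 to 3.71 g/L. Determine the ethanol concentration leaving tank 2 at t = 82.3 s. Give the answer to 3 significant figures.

Time constants: τᵢ = Vᵢ/Q for each well-mixed tank.
τ₁ = 46.6/1.71 = 27.251 s; τ₂ = 57.0/1.71 = 33.333 s.
Tank 1: C₁ = C_in(1 − e^(−t/τ₁)). Tank 2 (τ₁ ≠ τ₂): C₂ = C_in[1 − (τ₁ e^(−t/τ₁) − τ₂ e^(−t/τ₂))/(τ₁ − τ₂)].
At t = 82.3: e^(−t/τ₁) = 0.048800, e^(−t/τ₂) = 0.084669.
C₂ = 3.71·[1 − (27.251·0.048800 − 33.333·0.084669)/(-6.0819)] = 3.71·0.75461 = 2.7996 g/L.

2.80 g/L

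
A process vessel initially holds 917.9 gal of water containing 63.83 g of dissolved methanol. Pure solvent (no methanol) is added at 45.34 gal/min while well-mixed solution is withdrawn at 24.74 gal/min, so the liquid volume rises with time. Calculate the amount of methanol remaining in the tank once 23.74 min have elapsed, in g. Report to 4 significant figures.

Let m(t) be the amount of methanol. Volume: V(t) = V₀ + (Q_in − Q_out) t = 917.9 + 20.6000 t; V(23.74) = 1406.94 gal.
Solute balance: dm/dt = 0 − Q_out C = −Q_out m/V(t).
Separate: dm/m = −Q_out dt/V(t) ⇒ ln(m/m₀) = −(Q_out/(Q_in−Q_out)) ln(V/V₀).
m = m₀ (V₀/V)^(Q_out/(Q_in−Q_out)) = 63.83 × (917.9/1406.94)^(1.20097) = 38.2179 g.

38.22 g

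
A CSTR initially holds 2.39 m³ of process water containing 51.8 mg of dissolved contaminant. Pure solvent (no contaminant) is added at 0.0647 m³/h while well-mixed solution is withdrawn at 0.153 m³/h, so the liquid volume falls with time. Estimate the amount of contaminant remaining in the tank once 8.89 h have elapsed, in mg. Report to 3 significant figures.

26.0 mg

Total volume: dV/dt = Q_in − Q_out = -0.088300 m³/h, so V(t) = 2.39 − 0.088300 t and V(8.89) = 1.6050 m³.
Solute balance: dm/dt = 0 − Q_out C = −Q_out m/V(t).
Separate: dm/m = −Q_out dt/V(t) ⇒ ln(m/m₀) = −(Q_out/(Q_in−Q_out)) ln(V/V₀).
m = m₀ (V₀/V)^(Q_out/(Q_in−Q_out)) = 51.8 × (2.39/1.6050)^(-1.7327) = 25.984 mg.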